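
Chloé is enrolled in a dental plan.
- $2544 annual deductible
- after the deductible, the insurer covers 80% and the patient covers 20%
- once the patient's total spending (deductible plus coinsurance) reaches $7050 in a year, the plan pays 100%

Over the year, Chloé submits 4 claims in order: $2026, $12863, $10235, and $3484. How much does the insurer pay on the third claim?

Bill 1, $2026: fully absorbed by the deductible. Patient pays $2026; OOP now $2026. Insurer: $2026 − $2026 = $0.
Bill 2, $12863: $518 to deductible, leaving $12345; 20% of $12345 = $2469. Patient owes $2987 (running OOP $5013). Plan pays $12863 − $2987 = $9876.
Bill 3, $10235: deductible met; 20% of $10235 = $2047. OOP would hit $7060 > $7050, so the cap limits the patient to $7050 − $5013 = $2037. Insurer: $10235 − $2037 = $8198.

$8198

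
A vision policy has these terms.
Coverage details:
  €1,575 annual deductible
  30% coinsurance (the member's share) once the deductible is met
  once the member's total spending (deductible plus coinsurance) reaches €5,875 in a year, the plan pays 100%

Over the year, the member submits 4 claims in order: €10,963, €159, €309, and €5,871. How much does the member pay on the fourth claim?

#1 (€10,963): deductible takes €1,575, €9,388 remains; 30% of €9,388 = €2,816.40. Member pays €4,391.40; OOP now €4,391.40.
#2 (€159): deductible already satisfied, so member's share is 30% × €159 = €47.70. Member owes €47.70 (running OOP €4,439.10).
#3 (€309): 30% coinsurance on €309 = €92.70. Cost to member: €92.70. OOP to date €4,531.80.
#4 (€5,871): 30% coinsurance on €5,871 = €1,761.30. That would push OOP to €6,293.10, over the €5,875 cap, so member pays €5,875 − €4,531.80 = €1,343.20.

€1,343.20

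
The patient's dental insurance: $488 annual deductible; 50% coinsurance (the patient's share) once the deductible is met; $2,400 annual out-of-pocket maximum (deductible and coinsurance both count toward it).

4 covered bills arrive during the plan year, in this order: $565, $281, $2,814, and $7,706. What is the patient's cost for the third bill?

$1,407

Bill 1, $565: $488 to deductible, leaving $77; patient's 50% is $38.50. Patient pays $526.50; OOP now $526.50.
Bill 2, $281: deductible met; 50% of $281 = $140.50. Patient owes $140.50 (running OOP $667).
Bill 3, $2,814: deductible met; 50% of $2,814 = $1,407. Patient owes $1,407 (running OOP $2,074).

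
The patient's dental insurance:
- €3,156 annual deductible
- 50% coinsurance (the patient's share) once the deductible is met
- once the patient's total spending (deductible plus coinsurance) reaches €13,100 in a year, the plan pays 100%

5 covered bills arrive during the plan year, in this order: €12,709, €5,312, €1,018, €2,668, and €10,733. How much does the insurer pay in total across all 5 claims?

€19,340

Claim 1 (€12,709): deductible takes €3,156, €9,553 remains; 50% of €9,553 = €4,776.50. Patient owes €7,932.50 (running OOP €7,932.50). Plan pays €12,709 − €7,932.50 = €4,776.50.
Claim 2 (€5,312): deductible met; 50% of €5,312 = €2,656. Patient owes €2,656 (running OOP €10,588.50). Plan pays €5,312 − €2,656 = €2,656.
Claim 3 (€1,018): deductible already satisfied, so patient's share is 50% × €1,018 = €509. Patient owes €509 (running OOP €11,097.50). Insurer: €1,018 − €509 = €509.
Claim 4 (€2,668): 50% coinsurance on €2,668 = €1,334. Cost to patient: €1,334. OOP to date €12,431.50. Insurer: €2,668 − €1,334 = €1,334.
Claim 5 (€10,733): deductible met; 50% of €10,733 = €5,366.50. Adding that to €12,431.50 gives €17,798, past the €13,100 cap; patient pays only €13,100 − €12,431.50 = €668.50. Insurer: €10,733 − €668.50 = €10,064.50.
Insurer total = bills − patient's total = €32,440 − €13,100 = €19,340.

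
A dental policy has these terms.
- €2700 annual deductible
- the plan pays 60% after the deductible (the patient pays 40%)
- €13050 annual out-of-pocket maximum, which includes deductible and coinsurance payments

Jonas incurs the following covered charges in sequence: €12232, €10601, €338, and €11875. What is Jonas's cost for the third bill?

Bill 1, €12232: €2700 finishes the deductible; €9532 goes to coinsurance; patient's 40% is €3812.80. Patient owes €6512.80 (running OOP €6512.80).
Bill 2, €10601: 40% coinsurance on €10601 = €4240.40. Cost to patient: €4240.40. OOP to date €10753.20.
Bill 3, €338: deductible already satisfied, so patient's share is 40% × €338 = €135.20. Cost to patient: €135.20. OOP to date €10888.40.

€135.20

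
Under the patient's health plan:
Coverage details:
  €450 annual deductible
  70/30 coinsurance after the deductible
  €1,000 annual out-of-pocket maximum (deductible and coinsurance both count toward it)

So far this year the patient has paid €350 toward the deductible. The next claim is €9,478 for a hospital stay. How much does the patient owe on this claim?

€650

Deductible still to meet: €450 − €350 = €100.
The remaining €9,378 (= €9,478 − €100) moves to coinsurance.
Patient's 30% share of €9,378 is €2,813.40.
Patient responsibility before any cap: €100 + €2,813.40 = €2,913.40.
That would bring total out-of-pocket to €3,263.40, past the €1,000 cap. The patient is capped at €1,000 − €350 = €650 on this claim.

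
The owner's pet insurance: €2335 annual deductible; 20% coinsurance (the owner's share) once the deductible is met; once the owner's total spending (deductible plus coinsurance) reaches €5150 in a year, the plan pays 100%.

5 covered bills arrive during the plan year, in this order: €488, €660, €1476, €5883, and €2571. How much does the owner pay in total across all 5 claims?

#1 (€488): all of it applies to the deductible. Owner owes €488 (running OOP €488).
#2 (€660): fully absorbed by the deductible. Owner owes €660 (running OOP €1148).
#3 (€1476): €1187 finishes the deductible; €289 goes to coinsurance; owner's 20% is €57.80. Cost to owner: €1244.80. OOP to date €2392.80.
#4 (€5883): deductible already satisfied, so owner's share is 20% × €5883 = €1176.60. Owner pays €1176.60; OOP now €3569.40.
#5 (€2571): 20% coinsurance on €2571 = €514.20. Cost to owner: €514.20. OOP to date €4083.60.
Total paid by the owner: €488 + €660 + €1244.80 + €1176.60 + €514.20 = €4083.60.

€4083.60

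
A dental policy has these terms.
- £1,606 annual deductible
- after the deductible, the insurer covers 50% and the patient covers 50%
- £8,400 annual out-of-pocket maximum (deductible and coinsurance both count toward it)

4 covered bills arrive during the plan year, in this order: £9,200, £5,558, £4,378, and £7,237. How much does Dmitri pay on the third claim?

Claim 1 — £9,200: £1,606 to deductible, leaving £7,594; patient's 50% is £3,797. Patient owes £5,403 (running OOP £5,403).
Claim 2 — £5,558: deductible met; 50% of £5,558 = £2,779. Patient pays £2,779; OOP now £8,182.
Claim 3 — £4,378: 50% coinsurance on £4,378 = £2,189. That would push OOP to £10,371, over the £8,400 cap, so patient pays £8,400 − £8,182 = £218.

£218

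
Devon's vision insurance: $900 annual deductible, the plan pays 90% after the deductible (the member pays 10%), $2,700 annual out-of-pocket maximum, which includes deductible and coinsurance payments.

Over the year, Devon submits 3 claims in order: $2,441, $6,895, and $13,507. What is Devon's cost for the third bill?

$956.40

Claim 1 — $2,441: deductible takes $900, $1,541 remains; coinsurance $1,541 × 10% = $154.10. Cost to member: $1,054.10. OOP to date $1,054.10.
Claim 2 — $6,895: 10% coinsurance on $6,895 = $689.50. Member owes $689.50 (running OOP $1,743.60).
Claim 3 — $13,507: deductible already satisfied, so member's share is 10% × $13,507 = $1,350.70. Adding that to $1,743.60 gives $3,094.30, past the $2,700 cap; member pays only $2,700 − $1,743.60 = $956.40.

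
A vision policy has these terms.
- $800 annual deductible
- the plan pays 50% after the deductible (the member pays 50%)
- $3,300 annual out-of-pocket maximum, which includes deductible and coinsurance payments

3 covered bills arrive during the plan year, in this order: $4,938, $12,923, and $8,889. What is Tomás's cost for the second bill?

$431

Bill 1, $4,938: $800 finishes the deductible; $4,138 goes to coinsurance; member's 50% is $2,069. Member owes $2,869 (running OOP $2,869).
Bill 2, $12,923: deductible met; 50% of $12,923 = $6,461.50. Adding that to $2,869 gives $9,330.50, past the $3,300 cap; member pays only $3,300 − $2,869 = $431.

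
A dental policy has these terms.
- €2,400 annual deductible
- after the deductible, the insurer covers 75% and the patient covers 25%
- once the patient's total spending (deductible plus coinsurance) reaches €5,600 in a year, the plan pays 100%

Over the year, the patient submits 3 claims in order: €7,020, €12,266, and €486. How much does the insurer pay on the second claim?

€10,221

#1 (€7,020): deductible takes €2,400, €4,620 remains; patient's 25% is €1,155. Patient owes €3,555 (running OOP €3,555). Insurer: €7,020 − €3,555 = €3,465.
#2 (€12,266): 25% coinsurance on €12,266 = €3,066.50. OOP would hit €6,621.50 > €5,600, so the cap limits the patient to €5,600 − €3,555 = €2,045. Insurer: €12,266 − €2,045 = €10,221.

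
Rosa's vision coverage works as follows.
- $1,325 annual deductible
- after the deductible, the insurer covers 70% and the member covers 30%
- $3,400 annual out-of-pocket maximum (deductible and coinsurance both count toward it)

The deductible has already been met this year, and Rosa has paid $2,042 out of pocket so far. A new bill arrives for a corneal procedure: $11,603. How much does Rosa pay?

The deductible is already satisfied, so the full bill goes to coinsurance.
Coinsurance: $11,603 × 30% = $3,480.90.
Year-to-date out-of-pocket would reach $2,042 + $3,480.90 = $5,522.90, above the $3,400 maximum, so the member pays only $3,400 − $2,042 = $1,358.

$1,358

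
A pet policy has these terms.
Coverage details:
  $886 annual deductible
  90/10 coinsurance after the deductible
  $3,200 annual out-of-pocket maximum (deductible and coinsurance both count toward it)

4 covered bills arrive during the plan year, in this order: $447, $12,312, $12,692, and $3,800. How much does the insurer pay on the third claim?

$11,565.30

#1 ($447): all of it applies to the deductible. Cost to owner: $447. OOP to date $447. Insurer: $447 − $447 = $0.
#2 ($12,312): $439 finishes the deductible; $11,873 goes to coinsurance; 10% of $11,873 = $1,187.30. Cost to owner: $1,626.30. OOP to date $2,073.30. Plan pays $12,312 − $1,626.30 = $10,685.70.
#3 ($12,692): 10% coinsurance on $12,692 = $1,269.20. That would push OOP to $3,342.50, over the $3,200 cap, so owner pays $3,200 − $2,073.30 = $1,126.70. Insurer: $12,692 − $1,126.70 = $11,565.30.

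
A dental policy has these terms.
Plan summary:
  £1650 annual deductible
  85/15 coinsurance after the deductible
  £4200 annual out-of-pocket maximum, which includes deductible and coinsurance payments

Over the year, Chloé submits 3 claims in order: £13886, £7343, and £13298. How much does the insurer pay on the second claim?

Bill 1, £13886: deductible takes £1650, £12236 remains; coinsurance £12236 × 15% = £1835.40. Cost to patient: £3485.40. OOP to date £3485.40. Plan pays £13886 − £3485.40 = £10400.60.
Bill 2, £7343: deductible met; 15% of £7343 = £1101.45. OOP would hit £4586.85 > £4200, so the cap limits the patient to £4200 − £3485.40 = £714.60. Plan pays £7343 − £714.60 = £6628.40.

£6628.40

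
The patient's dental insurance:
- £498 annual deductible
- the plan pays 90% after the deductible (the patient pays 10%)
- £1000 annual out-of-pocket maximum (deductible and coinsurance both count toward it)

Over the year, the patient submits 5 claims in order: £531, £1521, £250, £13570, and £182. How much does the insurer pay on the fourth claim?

£13248.40

Claim 1 — £531: £498 to deductible, leaving £33; patient's 10% is £3.30. Patient pays £501.30; OOP now £501.30. Insurer: £531 − £501.30 = £29.70.
Claim 2 — £1521: deductible met; 10% of £1521 = £152.10. Patient pays £152.10; OOP now £653.40. Insurer: £1521 − £152.10 = £1368.90.
Claim 3 — £250: 10% coinsurance on £250 = £25. Patient pays £25; OOP now £678.40. Plan pays £250 − £25 = £225.
Claim 4 — £13570: deductible already satisfied, so patient's share is 10% × £13570 = £1357. That would push OOP to £2035.40, over the £1000 cap, so patient pays £1000 − £678.40 = £321.60. Plan pays £13570 − £321.60 = £13248.40.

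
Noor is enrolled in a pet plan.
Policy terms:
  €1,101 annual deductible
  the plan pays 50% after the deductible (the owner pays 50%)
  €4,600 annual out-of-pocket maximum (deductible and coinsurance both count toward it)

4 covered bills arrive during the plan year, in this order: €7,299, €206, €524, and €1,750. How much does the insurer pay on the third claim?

Claim 1 — €7,299: €1,101 to deductible, leaving €6,198; coinsurance €6,198 × 50% = €3,099. Cost to owner: €4,200. OOP to date €4,200. Plan pays €7,299 − €4,200 = €3,099.
Claim 2 — €206: deductible already satisfied, so owner's share is 50% × €206 = €103. Owner pays €103; OOP now €4,303. Plan pays €206 − €103 = €103.
Claim 3 — €524: 50% coinsurance on €524 = €262. Owner owes €262 (running OOP €4,565). Insurer: €524 − €262 = €262.

€262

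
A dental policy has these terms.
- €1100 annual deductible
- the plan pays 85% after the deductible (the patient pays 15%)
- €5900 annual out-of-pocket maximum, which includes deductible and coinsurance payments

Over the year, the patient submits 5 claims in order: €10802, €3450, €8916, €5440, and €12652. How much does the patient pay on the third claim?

€1337.40

Claim 1 — €10802: deductible takes €1100, €9702 remains; 15% of €9702 = €1455.30. Cost to patient: €2555.30. OOP to date €2555.30.
Claim 2 — €3450: deductible already satisfied, so patient's share is 15% × €3450 = €517.50. Patient pays €517.50; OOP now €3072.80.
Claim 3 — €8916: 15% coinsurance on €8916 = €1337.40. Patient pays €1337.40; OOP now €4410.20.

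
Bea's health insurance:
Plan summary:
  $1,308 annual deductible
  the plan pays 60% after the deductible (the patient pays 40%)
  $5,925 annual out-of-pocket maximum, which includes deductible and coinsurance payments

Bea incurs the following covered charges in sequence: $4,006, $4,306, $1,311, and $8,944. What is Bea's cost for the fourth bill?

#1 ($4,006): $1,308 finishes the deductible; $2,698 goes to coinsurance; 40% of $2,698 = $1,079.20. Patient pays $2,387.20; OOP now $2,387.20.
#2 ($4,306): deductible already satisfied, so patient's share is 40% × $4,306 = $1,722.40. Patient pays $1,722.40; OOP now $4,109.60.
#3 ($1,311): deductible already satisfied, so patient's share is 40% × $1,311 = $524.40. Patient owes $524.40 (running OOP $4,634).
#4 ($8,944): 40% coinsurance on $8,944 = $3,577.60. Adding that to $4,634 gives $8,211.60, past the $5,925 cap; patient pays only $5,925 − $4,634 = $1,291.

$1,291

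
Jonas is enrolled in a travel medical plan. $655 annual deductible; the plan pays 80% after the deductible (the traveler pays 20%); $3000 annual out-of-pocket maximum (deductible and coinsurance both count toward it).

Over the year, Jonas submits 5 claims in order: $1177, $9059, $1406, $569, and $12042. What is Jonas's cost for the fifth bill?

Claim 1 ($1177): deductible takes $655, $522 remains; 20% of $522 = $104.40. Traveler owes $759.40 (running OOP $759.40).
Claim 2 ($9059): 20% coinsurance on $9059 = $1811.80. Traveler owes $1811.80 (running OOP $2571.20).
Claim 3 ($1406): 20% coinsurance on $1406 = $281.20. Cost to traveler: $281.20. OOP to date $2852.40.
Claim 4 ($569): deductible already satisfied, so traveler's share is 20% × $569 = $113.80. Traveler owes $113.80 (running OOP $2966.20).
Claim 5 ($12042): deductible already satisfied, so traveler's share is 20% × $12042 = $2408.40. That would push OOP to $5374.60, over the $3000 cap, so traveler pays $3000 − $2966.20 = $33.80.

$33.80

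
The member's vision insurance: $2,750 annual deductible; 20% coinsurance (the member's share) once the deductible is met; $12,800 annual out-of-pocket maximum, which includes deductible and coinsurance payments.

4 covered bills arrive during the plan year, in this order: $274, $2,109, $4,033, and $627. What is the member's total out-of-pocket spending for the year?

#1 ($274): entire amount goes to the deductible. Member owes $274 (running OOP $274).
#2 ($2,109): entire amount goes to the deductible. Cost to member: $2,109. OOP to date $2,383.
#3 ($4,033): $367 to deductible, leaving $3,666; 20% of $3,666 = $733.20. Cost to member: $1,100.20. OOP to date $3,483.20.
#4 ($627): deductible met; 20% of $627 = $125.40. Cost to member: $125.40. OOP to date $3,608.60.
Summing the member's payments: $274 + $2,109 + $1,100.20 + $125.40 = $3,608.60.

$3,608.60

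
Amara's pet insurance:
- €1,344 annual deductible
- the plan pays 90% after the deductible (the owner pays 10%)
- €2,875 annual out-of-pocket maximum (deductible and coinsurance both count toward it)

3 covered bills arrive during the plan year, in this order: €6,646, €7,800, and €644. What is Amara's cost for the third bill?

#1 (€6,646): €1,344 finishes the deductible; €5,302 goes to coinsurance; coinsurance €5,302 × 10% = €530.20. Cost to owner: €1,874.20. OOP to date €1,874.20.
#2 (€7,800): deductible met; 10% of €7,800 = €780. Owner owes €780 (running OOP €2,654.20).
#3 (€644): deductible met; 10% of €644 = €64.40. Owner owes €64.40 (running OOP €2,718.60).

€64.40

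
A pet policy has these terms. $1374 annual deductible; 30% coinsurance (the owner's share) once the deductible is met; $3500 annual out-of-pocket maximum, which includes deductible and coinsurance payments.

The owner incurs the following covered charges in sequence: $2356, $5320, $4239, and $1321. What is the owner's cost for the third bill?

Claim 1 ($2356): deductible takes $1374, $982 remains; owner's 30% is $294.60. Owner pays $1668.60; OOP now $1668.60.
Claim 2 ($5320): deductible met; 30% of $5320 = $1596. Owner pays $1596; OOP now $3264.60.
Claim 3 ($4239): 30% coinsurance on $4239 = $1271.70. OOP would hit $4536.30 > $3500, so the cap limits the owner to $3500 − $3264.60 = $235.40.

$235.40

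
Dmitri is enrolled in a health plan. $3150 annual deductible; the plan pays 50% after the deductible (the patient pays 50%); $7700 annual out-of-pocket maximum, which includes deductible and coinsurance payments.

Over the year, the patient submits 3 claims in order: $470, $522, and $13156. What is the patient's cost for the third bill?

$6708

#1 ($470): all of it applies to the deductible. Patient owes $470 (running OOP $470).
#2 ($522): fully absorbed by the deductible. Patient pays $522; OOP now $992.
#3 ($13156): $2158 to deductible, leaving $10998; coinsurance $10998 × 50% = $5499. Claim cost before the cap: $2158 + $5499 = $7657. OOP would hit $8649 > $7700, so the cap limits the patient to $7700 − $992 = $6708.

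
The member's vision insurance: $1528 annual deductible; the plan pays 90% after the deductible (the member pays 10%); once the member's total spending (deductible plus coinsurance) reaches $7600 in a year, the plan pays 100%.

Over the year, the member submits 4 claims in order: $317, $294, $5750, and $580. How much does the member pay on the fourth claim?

Bill 1, $317: fully absorbed by the deductible. Cost to member: $317. OOP to date $317.
Bill 2, $294: entire amount goes to the deductible. Cost to member: $294. OOP to date $611.
Bill 3, $5750: $917 finishes the deductible; $4833 goes to coinsurance; member's 10% is $483.30. Member pays $1400.30; OOP now $2011.30.
Bill 4, $580: deductible already satisfied, so member's share is 10% × $580 = $58. Member pays $58; OOP now $2069.30.

$58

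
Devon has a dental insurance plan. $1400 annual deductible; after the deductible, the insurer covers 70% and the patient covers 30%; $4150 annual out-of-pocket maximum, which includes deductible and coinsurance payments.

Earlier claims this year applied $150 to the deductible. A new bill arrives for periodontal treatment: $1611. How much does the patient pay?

$1358.30

Deductible still to meet: $1400 − $150 = $1250.
The remaining $361 (= $1611 − $1250) moves to coinsurance.
Coinsurance: $361 × 30% = $108.30.
Patient responsibility before any cap: $1250 + $108.30 = $1358.30.
Cumulative spending $150 + $1358.30 = $1508.30 stays under the $4150 maximum.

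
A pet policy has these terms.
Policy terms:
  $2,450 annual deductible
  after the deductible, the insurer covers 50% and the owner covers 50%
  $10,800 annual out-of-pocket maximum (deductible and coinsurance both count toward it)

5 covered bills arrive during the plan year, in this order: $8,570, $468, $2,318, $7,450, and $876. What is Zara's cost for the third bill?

$1,159

Bill 1, $8,570: $2,450 to deductible, leaving $6,120; 50% of $6,120 = $3,060. Owner owes $5,510 (running OOP $5,510).
Bill 2, $468: 50% coinsurance on $468 = $234. Owner owes $234 (running OOP $5,744).
Bill 3, $2,318: 50% coinsurance on $2,318 = $1,159. Owner owes $1,159 (running OOP $6,903).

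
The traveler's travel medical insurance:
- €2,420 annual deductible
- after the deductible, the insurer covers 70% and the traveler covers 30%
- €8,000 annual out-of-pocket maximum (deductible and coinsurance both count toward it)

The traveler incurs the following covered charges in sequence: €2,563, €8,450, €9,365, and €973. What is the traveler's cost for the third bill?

Bill 1, €2,563: deductible takes €2,420, €143 remains; traveler's 30% is €42.90. Traveler pays €2,462.90; OOP now €2,462.90.
Bill 2, €8,450: deductible already satisfied, so traveler's share is 30% × €8,450 = €2,535. Cost to traveler: €2,535. OOP to date €4,997.90.
Bill 3, €9,365: 30% coinsurance on €9,365 = €2,809.50. Traveler pays €2,809.50; OOP now €7,807.40.

€2,809.50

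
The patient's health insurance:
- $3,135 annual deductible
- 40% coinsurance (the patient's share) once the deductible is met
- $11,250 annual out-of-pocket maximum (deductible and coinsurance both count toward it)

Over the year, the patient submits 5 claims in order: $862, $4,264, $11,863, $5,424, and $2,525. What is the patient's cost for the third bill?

$4,745.20

#1 ($862): all of it applies to the deductible. Patient owes $862 (running OOP $862).
#2 ($4,264): $2,273 to deductible, leaving $1,991; 40% of $1,991 = $796.40. Patient owes $3,069.40 (running OOP $3,931.40).
#3 ($11,863): 40% coinsurance on $11,863 = $4,745.20. Patient pays $4,745.20; OOP now $8,676.60.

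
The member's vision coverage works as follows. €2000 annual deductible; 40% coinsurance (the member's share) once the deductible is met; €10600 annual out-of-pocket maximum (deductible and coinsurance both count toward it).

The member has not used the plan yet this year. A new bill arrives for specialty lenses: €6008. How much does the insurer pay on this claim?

€2404.80

The full €2000 deductible is still open; €2000 of this bill applies to it.
That leaves €6008 − €2000 = €4008 for coinsurance.
Member's 40% share of €4008 is €1603.20.
So the member owes €2000 + €1603.20 = €3603.20 before any cap.
Total out-of-pocket so far would be €0 + €3603.20 = €3603.20, below the €10600 cap — no reduction.
The insurer covers the remainder: €6008 − €3603.20 = €2404.80.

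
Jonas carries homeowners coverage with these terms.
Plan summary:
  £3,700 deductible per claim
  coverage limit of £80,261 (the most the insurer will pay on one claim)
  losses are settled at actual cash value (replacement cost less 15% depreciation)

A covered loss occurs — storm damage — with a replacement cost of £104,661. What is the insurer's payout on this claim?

At 15% depreciation, ACV = £104,661 − £15,699.15 = £88,961.85.
Less the £3,700 deductible: £88,961.85 − £3,700 = £85,261.85.
£85,261.85 exceeds the £80,261 limit, so the insurer pays the limit: £80,261.

£80,261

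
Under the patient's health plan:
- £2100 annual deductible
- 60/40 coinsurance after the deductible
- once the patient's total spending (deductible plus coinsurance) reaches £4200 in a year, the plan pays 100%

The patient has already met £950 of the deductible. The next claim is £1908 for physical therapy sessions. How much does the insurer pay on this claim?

£454.80

Deductible still to meet: £2100 − £950 = £1150.
After the £1150 deductible portion, £1908 − £1150 = £758 is subject to coinsurance.
Patient's 40% share of £758 is £303.20.
So the patient owes £1150 + £303.20 = £1453.20 before any cap.
Cumulative spending £950 + £1453.20 = £2403.20 stays under the £4200 maximum.
The insurer covers the remainder: £1908 − £1453.20 = £454.80.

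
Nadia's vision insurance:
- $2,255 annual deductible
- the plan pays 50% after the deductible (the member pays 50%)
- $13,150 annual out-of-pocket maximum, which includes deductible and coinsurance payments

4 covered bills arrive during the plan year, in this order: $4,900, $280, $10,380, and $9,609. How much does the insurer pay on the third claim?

Claim 1 ($4,900): $2,255 to deductible, leaving $2,645; member's 50% is $1,322.50. Member owes $3,577.50 (running OOP $3,577.50). Plan pays $4,900 − $3,577.50 = $1,322.50.
Claim 2 ($280): 50% coinsurance on $280 = $140. Member pays $140; OOP now $3,717.50. Plan pays $280 − $140 = $140.
Claim 3 ($10,380): 50% coinsurance on $10,380 = $5,190. Member owes $5,190 (running OOP $8,907.50). Insurer: $10,380 − $5,190 = $5,190.

$5,190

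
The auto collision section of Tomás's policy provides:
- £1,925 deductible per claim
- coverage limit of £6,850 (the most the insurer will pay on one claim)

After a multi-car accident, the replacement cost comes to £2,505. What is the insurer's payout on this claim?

£580

After the deductible, £2,505 − £1,925 = £580 remains.
£580 ≤ £6,850, so the limit doesn't bind; insurer pays £580.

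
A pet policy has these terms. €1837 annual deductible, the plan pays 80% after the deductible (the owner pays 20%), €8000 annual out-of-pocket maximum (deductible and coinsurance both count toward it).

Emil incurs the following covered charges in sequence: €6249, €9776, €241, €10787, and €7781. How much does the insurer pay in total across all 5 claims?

Claim 1 (€6249): €1837 finishes the deductible; €4412 goes to coinsurance; coinsurance €4412 × 20% = €882.40. Owner owes €2719.40 (running OOP €2719.40). Insurer: €6249 − €2719.40 = €3529.60.
Claim 2 (€9776): deductible already satisfied, so owner's share is 20% × €9776 = €1955.20. Owner pays €1955.20; OOP now €4674.60. Insurer: €9776 − €1955.20 = €7820.80.
Claim 3 (€241): 20% coinsurance on €241 = €48.20. Cost to owner: €48.20. OOP to date €4722.80. Insurer: €241 − €48.20 = €192.80.
Claim 4 (€10787): deductible met; 20% of €10787 = €2157.40. Cost to owner: €2157.40. OOP to date €6880.20. Plan pays €10787 − €2157.40 = €8629.60.
Claim 5 (€7781): deductible already satisfied, so owner's share is 20% × €7781 = €1556.20. OOP would hit €8436.40 > €8000, so the cap limits the owner to €8000 − €6880.20 = €1119.80. Insurer: €7781 − €1119.80 = €6661.20.
Insurer total: €3529.60 + €7820.80 + €192.80 + €8629.60 + €6661.20 = €26834.

€26834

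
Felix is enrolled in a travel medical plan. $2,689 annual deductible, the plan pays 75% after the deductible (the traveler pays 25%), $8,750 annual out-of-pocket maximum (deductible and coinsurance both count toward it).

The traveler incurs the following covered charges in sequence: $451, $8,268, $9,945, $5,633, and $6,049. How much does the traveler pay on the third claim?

#1 ($451): entire amount goes to the deductible. Cost to traveler: $451. OOP to date $451.
#2 ($8,268): $2,238 finishes the deductible; $6,030 goes to coinsurance; 25% of $6,030 = $1,507.50. Cost to traveler: $3,745.50. OOP to date $4,196.50.
#3 ($9,945): deductible already satisfied, so traveler's share is 25% × $9,945 = $2,486.25. Traveler pays $2,486.25; OOP now $6,682.75.

$2,486.25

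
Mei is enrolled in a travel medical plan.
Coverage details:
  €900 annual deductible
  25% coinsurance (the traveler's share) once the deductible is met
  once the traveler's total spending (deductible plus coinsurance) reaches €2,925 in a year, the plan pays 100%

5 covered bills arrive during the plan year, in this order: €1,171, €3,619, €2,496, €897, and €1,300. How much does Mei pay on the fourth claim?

Claim 1 — €1,171: €900 to deductible, leaving €271; traveler's 25% is €67.75. Cost to traveler: €967.75. OOP to date €967.75.
Claim 2 — €3,619: deductible met; 25% of €3,619 = €904.75. Traveler pays €904.75; OOP now €1,872.50.
Claim 3 — €2,496: deductible met; 25% of €2,496 = €624. Traveler pays €624; OOP now €2,496.50.
Claim 4 — €897: deductible already satisfied, so traveler's share is 25% × €897 = €224.25. Traveler owes €224.25 (running OOP €2,720.75).

€224.25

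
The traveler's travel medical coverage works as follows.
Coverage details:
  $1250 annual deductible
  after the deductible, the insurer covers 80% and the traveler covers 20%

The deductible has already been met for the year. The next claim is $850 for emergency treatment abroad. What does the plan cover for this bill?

The deductible is already satisfied, so the full bill goes to coinsurance.
Coinsurance: $850 × 20% = $170.
The insurer covers the remainder: $850 − $170 = $680.

$680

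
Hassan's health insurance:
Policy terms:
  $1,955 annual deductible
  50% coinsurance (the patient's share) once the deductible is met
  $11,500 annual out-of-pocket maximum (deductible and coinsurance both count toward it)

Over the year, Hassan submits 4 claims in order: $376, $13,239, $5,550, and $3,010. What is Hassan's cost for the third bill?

$2,775

Claim 1 — $376: all of it applies to the deductible. Patient pays $376; OOP now $376.
Claim 2 — $13,239: $1,579 to deductible, leaving $11,660; patient's 50% is $5,830. Cost to patient: $7,409. OOP to date $7,785.
Claim 3 — $5,550: 50% coinsurance on $5,550 = $2,775. Patient owes $2,775 (running OOP $10,560).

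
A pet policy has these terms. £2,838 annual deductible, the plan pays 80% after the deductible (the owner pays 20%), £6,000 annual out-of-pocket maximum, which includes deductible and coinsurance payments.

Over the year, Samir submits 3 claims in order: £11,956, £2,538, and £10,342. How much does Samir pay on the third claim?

Bill 1, £11,956: £2,838 finishes the deductible; £9,118 goes to coinsurance; 20% of £9,118 = £1,823.60. Cost to owner: £4,661.60. OOP to date £4,661.60.
Bill 2, £2,538: deductible met; 20% of £2,538 = £507.60. Owner pays £507.60; OOP now £5,169.20.
Bill 3, £10,342: deductible already satisfied, so owner's share is 20% × £10,342 = £2,068.40. OOP would hit £7,237.60 > £6,000, so the cap limits the owner to £6,000 − £5,169.20 = £830.80.

£830.80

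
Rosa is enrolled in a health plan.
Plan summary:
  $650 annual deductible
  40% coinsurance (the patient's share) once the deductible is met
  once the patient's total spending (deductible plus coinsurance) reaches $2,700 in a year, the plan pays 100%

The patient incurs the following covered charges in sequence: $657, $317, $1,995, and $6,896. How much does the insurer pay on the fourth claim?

#1 ($657): deductible takes $650, $7 remains; coinsurance $7 × 40% = $2.80. Cost to patient: $652.80. OOP to date $652.80. Plan pays $657 − $652.80 = $4.20.
#2 ($317): deductible already satisfied, so patient's share is 40% × $317 = $126.80. Patient owes $126.80 (running OOP $779.60). Insurer: $317 − $126.80 = $190.20.
#3 ($1,995): deductible already satisfied, so patient's share is 40% × $1,995 = $798. Cost to patient: $798. OOP to date $1,577.60. Plan pays $1,995 − $798 = $1,197.
#4 ($6,896): 40% coinsurance on $6,896 = $2,758.40. That would push OOP to $4,336, over the $2,700 cap, so patient pays $2,700 − $1,577.60 = $1,122.40. Plan pays $6,896 − $1,122.40 = $5,773.60.

$5,773.60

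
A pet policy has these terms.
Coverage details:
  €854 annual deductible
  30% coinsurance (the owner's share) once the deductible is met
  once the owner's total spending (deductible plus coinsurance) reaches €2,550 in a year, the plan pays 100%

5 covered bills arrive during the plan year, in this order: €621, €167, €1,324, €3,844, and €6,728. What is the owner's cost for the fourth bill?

#1 (€621): fully absorbed by the deductible. Owner owes €621 (running OOP €621).
#2 (€167): fully absorbed by the deductible. Owner owes €167 (running OOP €788).
#3 (€1,324): €66 to deductible, leaving €1,258; 30% of €1,258 = €377.40. Owner owes €443.40 (running OOP €1,231.40).
#4 (€3,844): deductible met; 30% of €3,844 = €1,153.20. Cost to owner: €1,153.20. OOP to date €2,384.60.

€1,153.20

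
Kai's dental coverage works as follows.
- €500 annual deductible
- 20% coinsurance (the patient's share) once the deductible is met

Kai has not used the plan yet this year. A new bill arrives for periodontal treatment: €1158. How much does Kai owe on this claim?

Deductible not yet touched, so the first €500 of the bill goes to the deductible.
That leaves €1158 − €500 = €658 for coinsurance.
20% of €658 = €131.60 falls to the patient.
So the patient owes €500 + €131.60 = €631.60.

€631.60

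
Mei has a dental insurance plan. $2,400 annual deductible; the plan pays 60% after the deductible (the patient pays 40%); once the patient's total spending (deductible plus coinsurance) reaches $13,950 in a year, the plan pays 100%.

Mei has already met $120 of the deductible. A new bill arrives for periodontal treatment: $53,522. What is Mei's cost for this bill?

Remaining deductible: $2,400 − $120 = $2,280.
After the $2,280 deductible portion, $53,522 − $2,280 = $51,242 is subject to coinsurance.
40% of $51,242 = $20,496.80 falls to the patient.
That puts the patient's cost at $2,280 + $20,496.80 = $22,776.80 before any cap.
Adding $22,776.80 to the $120 already spent would give $22,896.80, which exceeds the $13,950 cap; the patient pays just $13,950 − $120 = $13,830.

$13,830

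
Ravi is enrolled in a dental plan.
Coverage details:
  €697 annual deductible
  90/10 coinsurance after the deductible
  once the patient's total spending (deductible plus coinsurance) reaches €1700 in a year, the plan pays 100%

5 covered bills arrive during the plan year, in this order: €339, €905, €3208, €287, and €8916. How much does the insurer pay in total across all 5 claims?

Claim 1 (€339): all of it applies to the deductible. Cost to patient: €339. OOP to date €339. Plan pays €339 − €339 = €0.
Claim 2 (€905): €358 to deductible, leaving €547; patient's 10% is €54.70. Cost to patient: €412.70. OOP to date €751.70. Insurer: €905 − €412.70 = €492.30.
Claim 3 (€3208): deductible already satisfied, so patient's share is 10% × €3208 = €320.80. Patient pays €320.80; OOP now €1072.50. Plan pays €3208 − €320.80 = €2887.20.
Claim 4 (€287): deductible already satisfied, so patient's share is 10% × €287 = €28.70. Cost to patient: €28.70. OOP to date €1101.20. Plan pays €287 − €28.70 = €258.30.
Claim 5 (€8916): deductible already satisfied, so patient's share is 10% × €8916 = €891.60. OOP would hit €1992.80 > €1700, so the cap limits the patient to €1700 − €1101.20 = €598.80. Plan pays €8916 − €598.80 = €8317.20.
Insurer total = bills − patient's total = €13655 − €1700 = €11955.

€11955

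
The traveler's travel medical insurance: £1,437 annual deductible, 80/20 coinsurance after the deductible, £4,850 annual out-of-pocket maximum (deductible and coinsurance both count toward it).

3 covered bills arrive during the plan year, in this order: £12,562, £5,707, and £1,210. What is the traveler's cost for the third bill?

£46.60

Claim 1 — £12,562: deductible takes £1,437, £11,125 remains; traveler's 20% is £2,225. Traveler pays £3,662; OOP now £3,662.
Claim 2 — £5,707: 20% coinsurance on £5,707 = £1,141.40. Cost to traveler: £1,141.40. OOP to date £4,803.40.
Claim 3 — £1,210: 20% coinsurance on £1,210 = £242. OOP would hit £5,045.40 > £4,850, so the cap limits the traveler to £4,850 − £4,803.40 = £46.60.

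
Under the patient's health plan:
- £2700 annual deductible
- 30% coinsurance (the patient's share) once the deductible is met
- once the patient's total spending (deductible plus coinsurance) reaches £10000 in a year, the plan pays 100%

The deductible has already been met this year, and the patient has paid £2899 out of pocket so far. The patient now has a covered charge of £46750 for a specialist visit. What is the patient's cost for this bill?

£7101

With the deductible met, the entire £46750 is subject to coinsurance.
Patient's 30% share of £46750 is £14025.
Year-to-date out-of-pocket would reach £2899 + £14025 = £16924, above the £10000 maximum, so the patient pays only £10000 − £2899 = £7101.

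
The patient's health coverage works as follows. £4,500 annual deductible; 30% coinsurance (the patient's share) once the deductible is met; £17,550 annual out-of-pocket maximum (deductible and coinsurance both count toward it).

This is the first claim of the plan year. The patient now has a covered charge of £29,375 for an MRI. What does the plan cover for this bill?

£17,412.50

The full £4,500 deductible is still open; £4,500 of this bill applies to it.
The remaining £24,875 (= £29,375 − £4,500) moves to coinsurance.
Patient's 30% share of £24,875 is £7,462.50.
That puts the patient's cost at £4,500 + £7,462.50 = £11,962.50 before any cap.
Total out-of-pocket so far would be £0 + £11,962.50 = £11,962.50, below the £17,550 cap — no reduction.
The insurer covers the remainder: £29,375 − £11,962.50 = £17,412.50.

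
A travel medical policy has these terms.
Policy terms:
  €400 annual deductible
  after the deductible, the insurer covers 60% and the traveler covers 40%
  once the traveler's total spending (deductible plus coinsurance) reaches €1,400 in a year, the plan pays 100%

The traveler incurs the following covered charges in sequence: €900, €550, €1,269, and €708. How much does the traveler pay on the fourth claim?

€72.40

Claim 1 — €900: €400 finishes the deductible; €500 goes to coinsurance; traveler's 40% is €200. Traveler owes €600 (running OOP €600).
Claim 2 — €550: deductible already satisfied, so traveler's share is 40% × €550 = €220. Traveler owes €220 (running OOP €820).
Claim 3 — €1,269: deductible already satisfied, so traveler's share is 40% × €1,269 = €507.60. Traveler pays €507.60; OOP now €1,327.60.
Claim 4 — €708: deductible already satisfied, so traveler's share is 40% × €708 = €283.20. OOP would hit €1,610.80 > €1,400, so the cap limits the traveler to €1,400 − €1,327.60 = €72.40.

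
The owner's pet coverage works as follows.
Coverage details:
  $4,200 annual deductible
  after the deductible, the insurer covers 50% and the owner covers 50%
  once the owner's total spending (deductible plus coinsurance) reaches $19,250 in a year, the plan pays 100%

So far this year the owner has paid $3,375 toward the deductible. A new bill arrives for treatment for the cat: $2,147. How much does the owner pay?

Remaining deductible: $4,200 − $3,375 = $825.
After the $825 deductible portion, $2,147 − $825 = $1,322 is subject to coinsurance.
Coinsurance: $1,322 × 50% = $661.
That puts the owner's cost at $825 + $661 = $1,486 before any cap.
Year-to-date out-of-pocket becomes $3,375 + $1,486 = $4,861, still under the $19,250 maximum, so no cap applies.

$1,486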